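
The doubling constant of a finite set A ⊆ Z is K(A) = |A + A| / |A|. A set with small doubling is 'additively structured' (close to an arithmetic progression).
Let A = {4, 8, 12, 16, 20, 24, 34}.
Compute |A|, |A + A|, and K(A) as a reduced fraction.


|A| = 7.
Compute A + A by enumerating all 49 pairs.
A + A = {8, 12, 16, 20, 24, 28, 32, 36, 38, 40, 42, 44, 46, 48, 50, 54, 58, 68}, so |A + A| = 18.
K = |A + A| / |A| = 18/7 (already in lowest terms) ≈ 2.5714.
Reference: AP of size 7 gives K = 13/7 ≈ 1.8571; a fully generic set of size 7 gives K ≈ 4.0000.

|A| = 7, |A + A| = 18, K = 18/7.


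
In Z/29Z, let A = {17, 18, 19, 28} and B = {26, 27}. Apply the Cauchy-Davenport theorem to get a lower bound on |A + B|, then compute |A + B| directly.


Cauchy-Davenport: |A + B| ≥ min(p, |A| + |B| - 1) for A, B nonempty in Z/pZ.
|A| = 4, |B| = 2, p = 29.
CD lower bound = min(29, 4 + 2 - 1) = min(29, 5) = 5.
Compute A + B mod 29 directly:
a = 17: 17+26=14, 17+27=15
a = 18: 18+26=15, 18+27=16
a = 19: 19+26=16, 19+27=17
a = 28: 28+26=25, 28+27=26
A + B = {14, 15, 16, 17, 25, 26}, so |A + B| = 6.
Verify: 6 ≥ 5? Yes ✓.

CD lower bound = 5, actual |A + B| = 6.


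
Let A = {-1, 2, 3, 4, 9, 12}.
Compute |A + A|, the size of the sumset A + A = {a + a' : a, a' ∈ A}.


A + A = {a + a' : a, a' ∈ A}; |A| = 6.
General bounds: 2|A| - 1 ≤ |A + A| ≤ |A|(|A|+1)/2, i.e. 11 ≤ |A + A| ≤ 21.
Lower bound 2|A|-1 is attained iff A is an arithmetic progression.
Enumerate sums a + a' for a ≤ a' (symmetric, so this suffices):
a = -1: -1+-1=-2, -1+2=1, -1+3=2, -1+4=3, -1+9=8, -1+12=11
a = 2: 2+2=4, 2+3=5, 2+4=6, 2+9=11, 2+12=14
a = 3: 3+3=6, 3+4=7, 3+9=12, 3+12=15
a = 4: 4+4=8, 4+9=13, 4+12=16
a = 9: 9+9=18, 9+12=21
a = 12: 12+12=24
Distinct sums: {-2, 1, 2, 3, 4, 5, 6, 7, 8, 11, 12, 13, 14, 15, 16, 18, 21, 24}
|A + A| = 18

|A + A| = 18


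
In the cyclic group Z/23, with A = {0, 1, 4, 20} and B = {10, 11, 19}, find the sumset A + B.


Work in Z/23Z: reduce every sum a + b modulo 23.
Enumerate all 12 pairs:
a = 0: 0+10=10, 0+11=11, 0+19=19
a = 1: 1+10=11, 1+11=12, 1+19=20
a = 4: 4+10=14, 4+11=15, 4+19=0
a = 20: 20+10=7, 20+11=8, 20+19=16
Distinct residues collected: {0, 7, 8, 10, 11, 12, 14, 15, 16, 19, 20}
|A + B| = 11 (out of 23 total residues).

A + B = {0, 7, 8, 10, 11, 12, 14, 15, 16, 19, 20}


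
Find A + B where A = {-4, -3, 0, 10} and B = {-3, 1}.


A + B = {a + b : a ∈ A, b ∈ B}.
Enumerate all |A|·|B| = 4·2 = 8 pairs (a, b) and collect distinct sums.
a = -4: -4+-3=-7, -4+1=-3
a = -3: -3+-3=-6, -3+1=-2
a = 0: 0+-3=-3, 0+1=1
a = 10: 10+-3=7, 10+1=11
Collecting distinct sums: A + B = {-7, -6, -3, -2, 1, 7, 11}
|A + B| = 7

A + B = {-7, -6, -3, -2, 1, 7, 11}


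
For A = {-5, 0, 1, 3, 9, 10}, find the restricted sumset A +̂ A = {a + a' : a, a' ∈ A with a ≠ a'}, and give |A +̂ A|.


Restricted sumset: A +̂ A = {a + a' : a ∈ A, a' ∈ A, a ≠ a'}.
Equivalently, take A + A and drop any sum 2a that is achievable ONLY as a + a for a ∈ A (i.e. sums representable only with equal summands).
Enumerate pairs (a, a') with a < a' (symmetric, so each unordered pair gives one sum; this covers all a ≠ a'):
  -5 + 0 = -5
  -5 + 1 = -4
  -5 + 3 = -2
  -5 + 9 = 4
  -5 + 10 = 5
  0 + 1 = 1
  0 + 3 = 3
  0 + 9 = 9
  0 + 10 = 10
  1 + 3 = 4
  1 + 9 = 10
  1 + 10 = 11
  3 + 9 = 12
  3 + 10 = 13
  9 + 10 = 19
Collected distinct sums: {-5, -4, -2, 1, 3, 4, 5, 9, 10, 11, 12, 13, 19}
|A +̂ A| = 13
(Reference bound: |A +̂ A| ≥ 2|A| - 3 for |A| ≥ 2, with |A| = 6 giving ≥ 9.)

|A +̂ A| = 13


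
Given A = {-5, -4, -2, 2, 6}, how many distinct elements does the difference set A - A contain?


A - A = {a - a' : a, a' ∈ A}; |A| = 5.
Bounds: 2|A|-1 ≤ |A - A| ≤ |A|² - |A| + 1, i.e. 9 ≤ |A - A| ≤ 21.
Note: 0 ∈ A - A always (from a - a). The set is symmetric: if d ∈ A - A then -d ∈ A - A.
Enumerate nonzero differences d = a - a' with a > a' (then include -d):
Positive differences: {1, 2, 3, 4, 6, 7, 8, 10, 11}
Full difference set: {0} ∪ (positive diffs) ∪ (negative diffs).
|A - A| = 1 + 2·9 = 19 (matches direct enumeration: 19).

|A - A| = 19


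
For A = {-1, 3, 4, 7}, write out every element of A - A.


A - A = {a - a' : a, a' ∈ A}.
Compute a - a' for each ordered pair (a, a'):
a = -1: -1--1=0, -1-3=-4, -1-4=-5, -1-7=-8
a = 3: 3--1=4, 3-3=0, 3-4=-1, 3-7=-4
a = 4: 4--1=5, 4-3=1, 4-4=0, 4-7=-3
a = 7: 7--1=8, 7-3=4, 7-4=3, 7-7=0
Collecting distinct values (and noting 0 appears from a-a):
A - A = {-8, -5, -4, -3, -1, 0, 1, 3, 4, 5, 8}
|A - A| = 11

A - A = {-8, -5, -4, -3, -1, 0, 1, 3, 4, 5, 8}


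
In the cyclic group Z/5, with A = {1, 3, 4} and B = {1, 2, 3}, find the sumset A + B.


Work in Z/5Z: reduce every sum a + b modulo 5.
Enumerate all 9 pairs:
a = 1: 1+1=2, 1+2=3, 1+3=4
a = 3: 3+1=4, 3+2=0, 3+3=1
a = 4: 4+1=0, 4+2=1, 4+3=2
Distinct residues collected: {0, 1, 2, 3, 4}
|A + B| = 5 (out of 5 total residues).

A + B = {0, 1, 2, 3, 4}


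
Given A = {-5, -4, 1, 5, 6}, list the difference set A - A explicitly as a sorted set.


A - A = {a - a' : a, a' ∈ A}.
Compute a - a' for each ordered pair (a, a'):
a = -5: -5--5=0, -5--4=-1, -5-1=-6, -5-5=-10, -5-6=-11
a = -4: -4--5=1, -4--4=0, -4-1=-5, -4-5=-9, -4-6=-10
a = 1: 1--5=6, 1--4=5, 1-1=0, 1-5=-4, 1-6=-5
a = 5: 5--5=10, 5--4=9, 5-1=4, 5-5=0, 5-6=-1
a = 6: 6--5=11, 6--4=10, 6-1=5, 6-5=1, 6-6=0
Collecting distinct values (and noting 0 appears from a-a):
A - A = {-11, -10, -9, -6, -5, -4, -1, 0, 1, 4, 5, 6, 9, 10, 11}
|A - A| = 15

A - A = {-11, -10, -9, -6, -5, -4, -1, 0, 1, 4, 5, 6, 9, 10, 11}


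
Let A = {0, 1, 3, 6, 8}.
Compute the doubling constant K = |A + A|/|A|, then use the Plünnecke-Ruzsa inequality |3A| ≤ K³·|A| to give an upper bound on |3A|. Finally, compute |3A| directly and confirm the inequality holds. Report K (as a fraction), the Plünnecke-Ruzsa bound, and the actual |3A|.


|A| = 5.
Step 1: Compute A + A by enumerating all 25 pairs.
A + A = {0, 1, 2, 3, 4, 6, 7, 8, 9, 11, 12, 14, 16}, so |A + A| = 13.
Step 2: Doubling constant K = |A + A|/|A| = 13/5 = 13/5 ≈ 2.6000.
Step 3: Plünnecke-Ruzsa gives |3A| ≤ K³·|A| = (2.6000)³ · 5 ≈ 87.8800.
Step 4: Compute 3A = A + A + A directly by enumerating all triples (a,b,c) ∈ A³; |3A| = 23.
Step 5: Check 23 ≤ 87.8800? Yes ✓.

K = 13/5, Plünnecke-Ruzsa bound K³|A| ≈ 87.8800, |3A| = 23, inequality holds.


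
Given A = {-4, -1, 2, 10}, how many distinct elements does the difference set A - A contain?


A - A = {a - a' : a, a' ∈ A}; |A| = 4.
Bounds: 2|A|-1 ≤ |A - A| ≤ |A|² - |A| + 1, i.e. 7 ≤ |A - A| ≤ 13.
Note: 0 ∈ A - A always (from a - a). The set is symmetric: if d ∈ A - A then -d ∈ A - A.
Enumerate nonzero differences d = a - a' with a > a' (then include -d):
Positive differences: {3, 6, 8, 11, 14}
Full difference set: {0} ∪ (positive diffs) ∪ (negative diffs).
|A - A| = 1 + 2·5 = 11 (matches direct enumeration: 11).

|A - A| = 11


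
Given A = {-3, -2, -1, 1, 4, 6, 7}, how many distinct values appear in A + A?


A + A = {a + a' : a, a' ∈ A}; |A| = 7.
General bounds: 2|A| - 1 ≤ |A + A| ≤ |A|(|A|+1)/2, i.e. 13 ≤ |A + A| ≤ 28.
Lower bound 2|A|-1 is attained iff A is an arithmetic progression.
Enumerate sums a + a' for a ≤ a' (symmetric, so this suffices):
a = -3: -3+-3=-6, -3+-2=-5, -3+-1=-4, -3+1=-2, -3+4=1, -3+6=3, -3+7=4
a = -2: -2+-2=-4, -2+-1=-3, -2+1=-1, -2+4=2, -2+6=4, -2+7=5
a = -1: -1+-1=-2, -1+1=0, -1+4=3, -1+6=5, -1+7=6
a = 1: 1+1=2, 1+4=5, 1+6=7, 1+7=8
a = 4: 4+4=8, 4+6=10, 4+7=11
a = 6: 6+6=12, 6+7=13
a = 7: 7+7=14
Distinct sums: {-6, -5, -4, -3, -2, -1, 0, 1, 2, 3, 4, 5, 6, 7, 8, 10, 11, 12, 13, 14}
|A + A| = 20

|A + A| = 20


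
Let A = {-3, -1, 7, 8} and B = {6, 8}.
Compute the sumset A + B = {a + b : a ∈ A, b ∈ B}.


A + B = {a + b : a ∈ A, b ∈ B}.
Enumerate all |A|·|B| = 4·2 = 8 pairs (a, b) and collect distinct sums.
a = -3: -3+6=3, -3+8=5
a = -1: -1+6=5, -1+8=7
a = 7: 7+6=13, 7+8=15
a = 8: 8+6=14, 8+8=16
Collecting distinct sums: A + B = {3, 5, 7, 13, 14, 15, 16}
|A + B| = 7

A + B = {3, 5, 7, 13, 14, 15, 16}


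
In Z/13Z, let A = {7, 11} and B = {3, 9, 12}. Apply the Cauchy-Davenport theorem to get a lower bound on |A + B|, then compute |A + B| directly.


Cauchy-Davenport: |A + B| ≥ min(p, |A| + |B| - 1) for A, B nonempty in Z/pZ.
|A| = 2, |B| = 3, p = 13.
CD lower bound = min(13, 2 + 3 - 1) = min(13, 4) = 4.
Compute A + B mod 13 directly:
a = 7: 7+3=10, 7+9=3, 7+12=6
a = 11: 11+3=1, 11+9=7, 11+12=10
A + B = {1, 3, 6, 7, 10}, so |A + B| = 5.
Verify: 5 ≥ 4? Yes ✓.

CD lower bound = 4, actual |A + B| = 5.


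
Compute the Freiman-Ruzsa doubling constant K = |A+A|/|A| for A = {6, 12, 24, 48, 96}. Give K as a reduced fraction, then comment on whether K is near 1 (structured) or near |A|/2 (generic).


|A| = 5.
Compute A + A by enumerating all 25 pairs.
A + A = {12, 18, 24, 30, 36, 48, 54, 60, 72, 96, 102, 108, 120, 144, 192}, so |A + A| = 15.
K = |A + A| / |A| = 15/5 = 3/1 ≈ 3.0000.
Reference: AP of size 5 gives K = 9/5 ≈ 1.8000; a fully generic set of size 5 gives K ≈ 3.0000.

|A| = 5, |A + A| = 15, K = 15/5 = 3/1.


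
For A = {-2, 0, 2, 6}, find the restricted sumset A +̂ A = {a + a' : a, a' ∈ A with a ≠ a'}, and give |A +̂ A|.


Restricted sumset: A +̂ A = {a + a' : a ∈ A, a' ∈ A, a ≠ a'}.
Equivalently, take A + A and drop any sum 2a that is achievable ONLY as a + a for a ∈ A (i.e. sums representable only with equal summands).
Enumerate pairs (a, a') with a < a' (symmetric, so each unordered pair gives one sum; this covers all a ≠ a'):
  -2 + 0 = -2
  -2 + 2 = 0
  -2 + 6 = 4
  0 + 2 = 2
  0 + 6 = 6
  2 + 6 = 8
Collected distinct sums: {-2, 0, 2, 4, 6, 8}
|A +̂ A| = 6
(Reference bound: |A +̂ A| ≥ 2|A| - 3 for |A| ≥ 2, with |A| = 4 giving ≥ 5.)

|A +̂ A| = 6


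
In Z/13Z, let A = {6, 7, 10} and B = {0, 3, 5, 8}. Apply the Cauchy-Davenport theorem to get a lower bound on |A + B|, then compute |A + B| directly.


Cauchy-Davenport: |A + B| ≥ min(p, |A| + |B| - 1) for A, B nonempty in Z/pZ.
|A| = 3, |B| = 4, p = 13.
CD lower bound = min(13, 3 + 4 - 1) = min(13, 6) = 6.
Compute A + B mod 13 directly:
a = 6: 6+0=6, 6+3=9, 6+5=11, 6+8=1
a = 7: 7+0=7, 7+3=10, 7+5=12, 7+8=2
a = 10: 10+0=10, 10+3=0, 10+5=2, 10+8=5
A + B = {0, 1, 2, 5, 6, 7, 9, 10, 11, 12}, so |A + B| = 10.
Verify: 10 ≥ 6? Yes ✓.

CD lower bound = 6, actual |A + B| = 10.


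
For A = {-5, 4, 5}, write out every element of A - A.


A - A = {a - a' : a, a' ∈ A}.
Compute a - a' for each ordered pair (a, a'):
a = -5: -5--5=0, -5-4=-9, -5-5=-10
a = 4: 4--5=9, 4-4=0, 4-5=-1
a = 5: 5--5=10, 5-4=1, 5-5=0
Collecting distinct values (and noting 0 appears from a-a):
A - A = {-10, -9, -1, 0, 1, 9, 10}
|A - A| = 7

A - A = {-10, -9, -1, 0, 1, 9, 10}


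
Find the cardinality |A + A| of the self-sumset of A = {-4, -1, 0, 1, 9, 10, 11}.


A + A = {a + a' : a, a' ∈ A}; |A| = 7.
General bounds: 2|A| - 1 ≤ |A + A| ≤ |A|(|A|+1)/2, i.e. 13 ≤ |A + A| ≤ 28.
Lower bound 2|A|-1 is attained iff A is an arithmetic progression.
Enumerate sums a + a' for a ≤ a' (symmetric, so this suffices):
a = -4: -4+-4=-8, -4+-1=-5, -4+0=-4, -4+1=-3, -4+9=5, -4+10=6, -4+11=7
a = -1: -1+-1=-2, -1+0=-1, -1+1=0, -1+9=8, -1+10=9, -1+11=10
a = 0: 0+0=0, 0+1=1, 0+9=9, 0+10=10, 0+11=11
a = 1: 1+1=2, 1+9=10, 1+10=11, 1+11=12
a = 9: 9+9=18, 9+10=19, 9+11=20
a = 10: 10+10=20, 10+11=21
a = 11: 11+11=22
Distinct sums: {-8, -5, -4, -3, -2, -1, 0, 1, 2, 5, 6, 7, 8, 9, 10, 11, 12, 18, 19, 20, 21, 22}
|A + A| = 22

|A + A| = 22


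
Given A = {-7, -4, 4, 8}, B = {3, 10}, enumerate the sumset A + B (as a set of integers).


A + B = {a + b : a ∈ A, b ∈ B}.
Enumerate all |A|·|B| = 4·2 = 8 pairs (a, b) and collect distinct sums.
a = -7: -7+3=-4, -7+10=3
a = -4: -4+3=-1, -4+10=6
a = 4: 4+3=7, 4+10=14
a = 8: 8+3=11, 8+10=18
Collecting distinct sums: A + B = {-4, -1, 3, 6, 7, 11, 14, 18}
|A + B| = 8

A + B = {-4, -1, 3, 6, 7, 11, 14, 18}


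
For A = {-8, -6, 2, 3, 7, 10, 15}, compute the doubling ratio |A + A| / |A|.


|A| = 7.
Compute A + A by enumerating all 49 pairs.
A + A = {-16, -14, -12, -6, -5, -4, -3, -1, 1, 2, 4, 5, 6, 7, 9, 10, 12, 13, 14, 17, 18, 20, 22, 25, 30}, so |A + A| = 25.
K = |A + A| / |A| = 25/7 (already in lowest terms) ≈ 3.5714.
Reference: AP of size 7 gives K = 13/7 ≈ 1.8571; a fully generic set of size 7 gives K ≈ 4.0000.

|A| = 7, |A + A| = 25, K = 25/7.


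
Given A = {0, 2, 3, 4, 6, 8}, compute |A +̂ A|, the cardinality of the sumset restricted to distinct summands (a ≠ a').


Restricted sumset: A +̂ A = {a + a' : a ∈ A, a' ∈ A, a ≠ a'}.
Equivalently, take A + A and drop any sum 2a that is achievable ONLY as a + a for a ∈ A (i.e. sums representable only with equal summands).
Enumerate pairs (a, a') with a < a' (symmetric, so each unordered pair gives one sum; this covers all a ≠ a'):
  0 + 2 = 2
  0 + 3 = 3
  0 + 4 = 4
  0 + 6 = 6
  0 + 8 = 8
  2 + 3 = 5
  2 + 4 = 6
  2 + 6 = 8
  2 + 8 = 10
  3 + 4 = 7
  3 + 6 = 9
  3 + 8 = 11
  4 + 6 = 10
  4 + 8 = 12
  6 + 8 = 14
Collected distinct sums: {2, 3, 4, 5, 6, 7, 8, 9, 10, 11, 12, 14}
|A +̂ A| = 12
(Reference bound: |A +̂ A| ≥ 2|A| - 3 for |A| ≥ 2, with |A| = 6 giving ≥ 9.)

|A +̂ A| = 12


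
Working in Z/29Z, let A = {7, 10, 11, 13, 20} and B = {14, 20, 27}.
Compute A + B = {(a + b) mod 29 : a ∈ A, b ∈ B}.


Work in Z/29Z: reduce every sum a + b modulo 29.
Enumerate all 15 pairs:
a = 7: 7+14=21, 7+20=27, 7+27=5
a = 10: 10+14=24, 10+20=1, 10+27=8
a = 11: 11+14=25, 11+20=2, 11+27=9
a = 13: 13+14=27, 13+20=4, 13+27=11
a = 20: 20+14=5, 20+20=11, 20+27=18
Distinct residues collected: {1, 2, 4, 5, 8, 9, 11, 18, 21, 24, 25, 27}
|A + B| = 12 (out of 29 total residues).

A + B = {1, 2, 4, 5, 8, 9, 11, 18, 21, 24, 25, 27}


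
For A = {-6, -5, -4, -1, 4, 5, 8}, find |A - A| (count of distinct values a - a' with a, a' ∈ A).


A - A = {a - a' : a, a' ∈ A}; |A| = 7.
Bounds: 2|A|-1 ≤ |A - A| ≤ |A|² - |A| + 1, i.e. 13 ≤ |A - A| ≤ 43.
Note: 0 ∈ A - A always (from a - a). The set is symmetric: if d ∈ A - A then -d ∈ A - A.
Enumerate nonzero differences d = a - a' with a > a' (then include -d):
Positive differences: {1, 2, 3, 4, 5, 6, 8, 9, 10, 11, 12, 13, 14}
Full difference set: {0} ∪ (positive diffs) ∪ (negative diffs).
|A - A| = 1 + 2·13 = 27 (matches direct enumeration: 27).

|A - A| = 27


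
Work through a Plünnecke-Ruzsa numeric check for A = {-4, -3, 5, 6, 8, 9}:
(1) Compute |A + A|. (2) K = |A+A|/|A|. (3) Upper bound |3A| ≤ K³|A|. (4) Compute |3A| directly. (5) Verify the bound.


|A| = 6.
Step 1: Compute A + A by enumerating all 36 pairs.
A + A = {-8, -7, -6, 1, 2, 3, 4, 5, 6, 10, 11, 12, 13, 14, 15, 16, 17, 18}, so |A + A| = 18.
Step 2: Doubling constant K = |A + A|/|A| = 18/6 = 18/6 ≈ 3.0000.
Step 3: Plünnecke-Ruzsa gives |3A| ≤ K³·|A| = (3.0000)³ · 6 ≈ 162.0000.
Step 4: Compute 3A = A + A + A directly by enumerating all triples (a,b,c) ∈ A³; |3A| = 33.
Step 5: Check 33 ≤ 162.0000? Yes ✓.

K = 18/6, Plünnecke-Ruzsa bound K³|A| ≈ 162.0000, |3A| = 33, inequality holds.


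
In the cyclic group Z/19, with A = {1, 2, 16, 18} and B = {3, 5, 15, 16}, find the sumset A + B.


Work in Z/19Z: reduce every sum a + b modulo 19.
Enumerate all 16 pairs:
a = 1: 1+3=4, 1+5=6, 1+15=16, 1+16=17
a = 2: 2+3=5, 2+5=7, 2+15=17, 2+16=18
a = 16: 16+3=0, 16+5=2, 16+15=12, 16+16=13
a = 18: 18+3=2, 18+5=4, 18+15=14, 18+16=15
Distinct residues collected: {0, 2, 4, 5, 6, 7, 12, 13, 14, 15, 16, 17, 18}
|A + B| = 13 (out of 19 total residues).

A + B = {0, 2, 4, 5, 6, 7, 12, 13, 14, 15, 16, 17, 18}


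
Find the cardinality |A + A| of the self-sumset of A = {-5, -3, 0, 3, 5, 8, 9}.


A + A = {a + a' : a, a' ∈ A}; |A| = 7.
General bounds: 2|A| - 1 ≤ |A + A| ≤ |A|(|A|+1)/2, i.e. 13 ≤ |A + A| ≤ 28.
Lower bound 2|A|-1 is attained iff A is an arithmetic progression.
Enumerate sums a + a' for a ≤ a' (symmetric, so this suffices):
a = -5: -5+-5=-10, -5+-3=-8, -5+0=-5, -5+3=-2, -5+5=0, -5+8=3, -5+9=4
a = -3: -3+-3=-6, -3+0=-3, -3+3=0, -3+5=2, -3+8=5, -3+9=6
a = 0: 0+0=0, 0+3=3, 0+5=5, 0+8=8, 0+9=9
a = 3: 3+3=6, 3+5=8, 3+8=11, 3+9=12
a = 5: 5+5=10, 5+8=13, 5+9=14
a = 8: 8+8=16, 8+9=17
a = 9: 9+9=18
Distinct sums: {-10, -8, -6, -5, -3, -2, 0, 2, 3, 4, 5, 6, 8, 9, 10, 11, 12, 13, 14, 16, 17, 18}
|A + A| = 22

|A + A| = 22


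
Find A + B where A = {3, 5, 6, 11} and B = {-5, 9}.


A + B = {a + b : a ∈ A, b ∈ B}.
Enumerate all |A|·|B| = 4·2 = 8 pairs (a, b) and collect distinct sums.
a = 3: 3+-5=-2, 3+9=12
a = 5: 5+-5=0, 5+9=14
a = 6: 6+-5=1, 6+9=15
a = 11: 11+-5=6, 11+9=20
Collecting distinct sums: A + B = {-2, 0, 1, 6, 12, 14, 15, 20}
|A + B| = 8

A + B = {-2, 0, 1, 6, 12, 14, 15, 20}


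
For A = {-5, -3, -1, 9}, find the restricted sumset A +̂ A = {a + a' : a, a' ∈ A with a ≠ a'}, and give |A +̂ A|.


Restricted sumset: A +̂ A = {a + a' : a ∈ A, a' ∈ A, a ≠ a'}.
Equivalently, take A + A and drop any sum 2a that is achievable ONLY as a + a for a ∈ A (i.e. sums representable only with equal summands).
Enumerate pairs (a, a') with a < a' (symmetric, so each unordered pair gives one sum; this covers all a ≠ a'):
  -5 + -3 = -8
  -5 + -1 = -6
  -5 + 9 = 4
  -3 + -1 = -4
  -3 + 9 = 6
  -1 + 9 = 8
Collected distinct sums: {-8, -6, -4, 4, 6, 8}
|A +̂ A| = 6
(Reference bound: |A +̂ A| ≥ 2|A| - 3 for |A| ≥ 2, with |A| = 4 giving ≥ 5.)

|A +̂ A| = 6


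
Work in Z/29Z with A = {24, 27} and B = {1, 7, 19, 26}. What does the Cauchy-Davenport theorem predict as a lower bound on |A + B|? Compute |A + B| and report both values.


Cauchy-Davenport: |A + B| ≥ min(p, |A| + |B| - 1) for A, B nonempty in Z/pZ.
|A| = 2, |B| = 4, p = 29.
CD lower bound = min(29, 2 + 4 - 1) = min(29, 5) = 5.
Compute A + B mod 29 directly:
a = 24: 24+1=25, 24+7=2, 24+19=14, 24+26=21
a = 27: 27+1=28, 27+7=5, 27+19=17, 27+26=24
A + B = {2, 5, 14, 17, 21, 24, 25, 28}, so |A + B| = 8.
Verify: 8 ≥ 5? Yes ✓.

CD lower bound = 5, actual |A + B| = 8.


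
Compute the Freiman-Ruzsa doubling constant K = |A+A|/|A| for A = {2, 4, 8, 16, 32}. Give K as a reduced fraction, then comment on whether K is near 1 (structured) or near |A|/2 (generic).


|A| = 5.
Compute A + A by enumerating all 25 pairs.
A + A = {4, 6, 8, 10, 12, 16, 18, 20, 24, 32, 34, 36, 40, 48, 64}, so |A + A| = 15.
K = |A + A| / |A| = 15/5 = 3/1 ≈ 3.0000.
Reference: AP of size 5 gives K = 9/5 ≈ 1.8000; a fully generic set of size 5 gives K ≈ 3.0000.

|A| = 5, |A + A| = 15, K = 15/5 = 3/1.


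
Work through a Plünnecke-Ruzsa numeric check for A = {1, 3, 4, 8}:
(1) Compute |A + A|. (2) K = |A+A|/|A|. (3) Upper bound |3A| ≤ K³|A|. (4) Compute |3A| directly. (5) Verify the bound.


|A| = 4.
Step 1: Compute A + A by enumerating all 16 pairs.
A + A = {2, 4, 5, 6, 7, 8, 9, 11, 12, 16}, so |A + A| = 10.
Step 2: Doubling constant K = |A + A|/|A| = 10/4 = 10/4 ≈ 2.5000.
Step 3: Plünnecke-Ruzsa gives |3A| ≤ K³·|A| = (2.5000)³ · 4 ≈ 62.5000.
Step 4: Compute 3A = A + A + A directly by enumerating all triples (a,b,c) ∈ A³; |3A| = 17.
Step 5: Check 17 ≤ 62.5000? Yes ✓.

K = 10/4, Plünnecke-Ruzsa bound K³|A| ≈ 62.5000, |3A| = 17, inequality holds.


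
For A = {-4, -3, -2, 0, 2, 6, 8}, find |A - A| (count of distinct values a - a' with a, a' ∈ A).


A - A = {a - a' : a, a' ∈ A}; |A| = 7.
Bounds: 2|A|-1 ≤ |A - A| ≤ |A|² - |A| + 1, i.e. 13 ≤ |A - A| ≤ 43.
Note: 0 ∈ A - A always (from a - a). The set is symmetric: if d ∈ A - A then -d ∈ A - A.
Enumerate nonzero differences d = a - a' with a > a' (then include -d):
Positive differences: {1, 2, 3, 4, 5, 6, 8, 9, 10, 11, 12}
Full difference set: {0} ∪ (positive diffs) ∪ (negative diffs).
|A - A| = 1 + 2·11 = 23 (matches direct enumeration: 23).

|A - A| = 23


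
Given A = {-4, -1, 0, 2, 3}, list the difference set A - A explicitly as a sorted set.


A - A = {a - a' : a, a' ∈ A}.
Compute a - a' for each ordered pair (a, a'):
a = -4: -4--4=0, -4--1=-3, -4-0=-4, -4-2=-6, -4-3=-7
a = -1: -1--4=3, -1--1=0, -1-0=-1, -1-2=-3, -1-3=-4
a = 0: 0--4=4, 0--1=1, 0-0=0, 0-2=-2, 0-3=-3
a = 2: 2--4=6, 2--1=3, 2-0=2, 2-2=0, 2-3=-1
a = 3: 3--4=7, 3--1=4, 3-0=3, 3-2=1, 3-3=0
Collecting distinct values (and noting 0 appears from a-a):
A - A = {-7, -6, -4, -3, -2, -1, 0, 1, 2, 3, 4, 6, 7}
|A - A| = 13

A - A = {-7, -6, -4, -3, -2, -1, 0, 1, 2, 3, 4, 6, 7}


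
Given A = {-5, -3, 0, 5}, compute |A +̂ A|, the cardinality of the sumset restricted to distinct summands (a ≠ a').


Restricted sumset: A +̂ A = {a + a' : a ∈ A, a' ∈ A, a ≠ a'}.
Equivalently, take A + A and drop any sum 2a that is achievable ONLY as a + a for a ∈ A (i.e. sums representable only with equal summands).
Enumerate pairs (a, a') with a < a' (symmetric, so each unordered pair gives one sum; this covers all a ≠ a'):
  -5 + -3 = -8
  -5 + 0 = -5
  -5 + 5 = 0
  -3 + 0 = -3
  -3 + 5 = 2
  0 + 5 = 5
Collected distinct sums: {-8, -5, -3, 0, 2, 5}
|A +̂ A| = 6
(Reference bound: |A +̂ A| ≥ 2|A| - 3 for |A| ≥ 2, with |A| = 4 giving ≥ 5.)

|A +̂ A| = 6


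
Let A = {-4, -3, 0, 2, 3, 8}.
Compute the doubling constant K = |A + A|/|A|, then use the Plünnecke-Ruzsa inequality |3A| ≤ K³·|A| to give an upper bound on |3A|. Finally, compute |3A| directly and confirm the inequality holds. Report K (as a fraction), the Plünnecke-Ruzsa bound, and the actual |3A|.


|A| = 6.
Step 1: Compute A + A by enumerating all 36 pairs.
A + A = {-8, -7, -6, -4, -3, -2, -1, 0, 2, 3, 4, 5, 6, 8, 10, 11, 16}, so |A + A| = 17.
Step 2: Doubling constant K = |A + A|/|A| = 17/6 = 17/6 ≈ 2.8333.
Step 3: Plünnecke-Ruzsa gives |3A| ≤ K³·|A| = (2.8333)³ · 6 ≈ 136.4722.
Step 4: Compute 3A = A + A + A directly by enumerating all triples (a,b,c) ∈ A³; |3A| = 31.
Step 5: Check 31 ≤ 136.4722? Yes ✓.

K = 17/6, Plünnecke-Ruzsa bound K³|A| ≈ 136.4722, |3A| = 31, inequality holds.


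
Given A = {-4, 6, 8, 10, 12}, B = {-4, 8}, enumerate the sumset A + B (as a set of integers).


A + B = {a + b : a ∈ A, b ∈ B}.
Enumerate all |A|·|B| = 5·2 = 10 pairs (a, b) and collect distinct sums.
a = -4: -4+-4=-8, -4+8=4
a = 6: 6+-4=2, 6+8=14
a = 8: 8+-4=4, 8+8=16
a = 10: 10+-4=6, 10+8=18
a = 12: 12+-4=8, 12+8=20
Collecting distinct sums: A + B = {-8, 2, 4, 6, 8, 14, 16, 18, 20}
|A + B| = 9

A + B = {-8, 2, 4, 6, 8, 14, 16, 18, 20}


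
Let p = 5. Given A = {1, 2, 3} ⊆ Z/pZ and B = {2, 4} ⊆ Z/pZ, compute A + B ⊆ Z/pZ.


Work in Z/5Z: reduce every sum a + b modulo 5.
Enumerate all 6 pairs:
a = 1: 1+2=3, 1+4=0
a = 2: 2+2=4, 2+4=1
a = 3: 3+2=0, 3+4=2
Distinct residues collected: {0, 1, 2, 3, 4}
|A + B| = 5 (out of 5 total residues).

A + B = {0, 1, 2, 3, 4}


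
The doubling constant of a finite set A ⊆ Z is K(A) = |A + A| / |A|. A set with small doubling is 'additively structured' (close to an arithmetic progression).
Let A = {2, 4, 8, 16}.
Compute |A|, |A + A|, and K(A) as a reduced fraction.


|A| = 4.
Compute A + A by enumerating all 16 pairs.
A + A = {4, 6, 8, 10, 12, 16, 18, 20, 24, 32}, so |A + A| = 10.
K = |A + A| / |A| = 10/4 = 5/2 ≈ 2.5000.
Reference: AP of size 4 gives K = 7/4 ≈ 1.7500; a fully generic set of size 4 gives K ≈ 2.5000.

|A| = 4, |A + A| = 10, K = 10/4 = 5/2.


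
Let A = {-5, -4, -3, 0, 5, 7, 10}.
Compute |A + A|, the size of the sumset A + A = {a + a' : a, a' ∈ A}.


A + A = {a + a' : a, a' ∈ A}; |A| = 7.
General bounds: 2|A| - 1 ≤ |A + A| ≤ |A|(|A|+1)/2, i.e. 13 ≤ |A + A| ≤ 28.
Lower bound 2|A|-1 is attained iff A is an arithmetic progression.
Enumerate sums a + a' for a ≤ a' (symmetric, so this suffices):
a = -5: -5+-5=-10, -5+-4=-9, -5+-3=-8, -5+0=-5, -5+5=0, -5+7=2, -5+10=5
a = -4: -4+-4=-8, -4+-3=-7, -4+0=-4, -4+5=1, -4+7=3, -4+10=6
a = -3: -3+-3=-6, -3+0=-3, -3+5=2, -3+7=4, -3+10=7
a = 0: 0+0=0, 0+5=5, 0+7=7, 0+10=10
a = 5: 5+5=10, 5+7=12, 5+10=15
a = 7: 7+7=14, 7+10=17
a = 10: 10+10=20
Distinct sums: {-10, -9, -8, -7, -6, -5, -4, -3, 0, 1, 2, 3, 4, 5, 6, 7, 10, 12, 14, 15, 17, 20}
|A + A| = 22

|A + A| = 22


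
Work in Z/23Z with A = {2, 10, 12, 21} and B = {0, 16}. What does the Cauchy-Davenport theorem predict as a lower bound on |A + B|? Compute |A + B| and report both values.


Cauchy-Davenport: |A + B| ≥ min(p, |A| + |B| - 1) for A, B nonempty in Z/pZ.
|A| = 4, |B| = 2, p = 23.
CD lower bound = min(23, 4 + 2 - 1) = min(23, 5) = 5.
Compute A + B mod 23 directly:
a = 2: 2+0=2, 2+16=18
a = 10: 10+0=10, 10+16=3
a = 12: 12+0=12, 12+16=5
a = 21: 21+0=21, 21+16=14
A + B = {2, 3, 5, 10, 12, 14, 18, 21}, so |A + B| = 8.
Verify: 8 ≥ 5? Yes ✓.

CD lower bound = 5, actual |A + B| = 8.


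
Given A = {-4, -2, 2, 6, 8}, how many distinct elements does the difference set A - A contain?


A - A = {a - a' : a, a' ∈ A}; |A| = 5.
Bounds: 2|A|-1 ≤ |A - A| ≤ |A|² - |A| + 1, i.e. 9 ≤ |A - A| ≤ 21.
Note: 0 ∈ A - A always (from a - a). The set is symmetric: if d ∈ A - A then -d ∈ A - A.
Enumerate nonzero differences d = a - a' with a > a' (then include -d):
Positive differences: {2, 4, 6, 8, 10, 12}
Full difference set: {0} ∪ (positive diffs) ∪ (negative diffs).
|A - A| = 1 + 2·6 = 13 (matches direct enumeration: 13).

|A - A| = 13


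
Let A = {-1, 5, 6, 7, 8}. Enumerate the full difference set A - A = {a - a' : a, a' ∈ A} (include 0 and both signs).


A - A = {a - a' : a, a' ∈ A}.
Compute a - a' for each ordered pair (a, a'):
a = -1: -1--1=0, -1-5=-6, -1-6=-7, -1-7=-8, -1-8=-9
a = 5: 5--1=6, 5-5=0, 5-6=-1, 5-7=-2, 5-8=-3
a = 6: 6--1=7, 6-5=1, 6-6=0, 6-7=-1, 6-8=-2
a = 7: 7--1=8, 7-5=2, 7-6=1, 7-7=0, 7-8=-1
a = 8: 8--1=9, 8-5=3, 8-6=2, 8-7=1, 8-8=0
Collecting distinct values (and noting 0 appears from a-a):
A - A = {-9, -8, -7, -6, -3, -2, -1, 0, 1, 2, 3, 6, 7, 8, 9}
|A - A| = 15

A - A = {-9, -8, -7, -6, -3, -2, -1, 0, 1, 2, 3, 6, 7, 8, 9}


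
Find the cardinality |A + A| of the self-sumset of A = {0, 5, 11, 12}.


A + A = {a + a' : a, a' ∈ A}; |A| = 4.
General bounds: 2|A| - 1 ≤ |A + A| ≤ |A|(|A|+1)/2, i.e. 7 ≤ |A + A| ≤ 10.
Lower bound 2|A|-1 is attained iff A is an arithmetic progression.
Enumerate sums a + a' for a ≤ a' (symmetric, so this suffices):
a = 0: 0+0=0, 0+5=5, 0+11=11, 0+12=12
a = 5: 5+5=10, 5+11=16, 5+12=17
a = 11: 11+11=22, 11+12=23
a = 12: 12+12=24
Distinct sums: {0, 5, 10, 11, 12, 16, 17, 22, 23, 24}
|A + A| = 10

|A + A| = 10


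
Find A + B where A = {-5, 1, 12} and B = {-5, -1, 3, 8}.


A + B = {a + b : a ∈ A, b ∈ B}.
Enumerate all |A|·|B| = 3·4 = 12 pairs (a, b) and collect distinct sums.
a = -5: -5+-5=-10, -5+-1=-6, -5+3=-2, -5+8=3
a = 1: 1+-5=-4, 1+-1=0, 1+3=4, 1+8=9
a = 12: 12+-5=7, 12+-1=11, 12+3=15, 12+8=20
Collecting distinct sums: A + B = {-10, -6, -4, -2, 0, 3, 4, 7, 9, 11, 15, 20}
|A + B| = 12

A + B = {-10, -6, -4, -2, 0, 3, 4, 7, 9, 11, 15, 20}


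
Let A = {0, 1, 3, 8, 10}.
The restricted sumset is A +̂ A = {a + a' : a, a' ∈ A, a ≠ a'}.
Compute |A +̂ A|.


Restricted sumset: A +̂ A = {a + a' : a ∈ A, a' ∈ A, a ≠ a'}.
Equivalently, take A + A and drop any sum 2a that is achievable ONLY as a + a for a ∈ A (i.e. sums representable only with equal summands).
Enumerate pairs (a, a') with a < a' (symmetric, so each unordered pair gives one sum; this covers all a ≠ a'):
  0 + 1 = 1
  0 + 3 = 3
  0 + 8 = 8
  0 + 10 = 10
  1 + 3 = 4
  1 + 8 = 9
  1 + 10 = 11
  3 + 8 = 11
  3 + 10 = 13
  8 + 10 = 18
Collected distinct sums: {1, 3, 4, 8, 9, 10, 11, 13, 18}
|A +̂ A| = 9
(Reference bound: |A +̂ A| ≥ 2|A| - 3 for |A| ≥ 2, with |A| = 5 giving ≥ 7.)

|A +̂ A| = 9


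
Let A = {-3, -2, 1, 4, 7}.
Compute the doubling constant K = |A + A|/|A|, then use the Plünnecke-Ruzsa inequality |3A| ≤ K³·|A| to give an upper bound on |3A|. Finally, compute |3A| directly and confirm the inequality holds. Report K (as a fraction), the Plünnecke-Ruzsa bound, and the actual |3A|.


|A| = 5.
Step 1: Compute A + A by enumerating all 25 pairs.
A + A = {-6, -5, -4, -2, -1, 1, 2, 4, 5, 8, 11, 14}, so |A + A| = 12.
Step 2: Doubling constant K = |A + A|/|A| = 12/5 = 12/5 ≈ 2.4000.
Step 3: Plünnecke-Ruzsa gives |3A| ≤ K³·|A| = (2.4000)³ · 5 ≈ 69.1200.
Step 4: Compute 3A = A + A + A directly by enumerating all triples (a,b,c) ∈ A³; |3A| = 22.
Step 5: Check 22 ≤ 69.1200? Yes ✓.

K = 12/5, Plünnecke-Ruzsa bound K³|A| ≈ 69.1200, |3A| = 22, inequality holds.


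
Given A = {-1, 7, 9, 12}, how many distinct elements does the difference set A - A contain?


A - A = {a - a' : a, a' ∈ A}; |A| = 4.
Bounds: 2|A|-1 ≤ |A - A| ≤ |A|² - |A| + 1, i.e. 7 ≤ |A - A| ≤ 13.
Note: 0 ∈ A - A always (from a - a). The set is symmetric: if d ∈ A - A then -d ∈ A - A.
Enumerate nonzero differences d = a - a' with a > a' (then include -d):
Positive differences: {2, 3, 5, 8, 10, 13}
Full difference set: {0} ∪ (positive diffs) ∪ (negative diffs).
|A - A| = 1 + 2·6 = 13 (matches direct enumeration: 13).

|A - A| = 13


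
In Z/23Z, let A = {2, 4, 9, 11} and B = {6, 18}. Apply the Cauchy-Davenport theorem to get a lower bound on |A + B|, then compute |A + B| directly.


Cauchy-Davenport: |A + B| ≥ min(p, |A| + |B| - 1) for A, B nonempty in Z/pZ.
|A| = 4, |B| = 2, p = 23.
CD lower bound = min(23, 4 + 2 - 1) = min(23, 5) = 5.
Compute A + B mod 23 directly:
a = 2: 2+6=8, 2+18=20
a = 4: 4+6=10, 4+18=22
a = 9: 9+6=15, 9+18=4
a = 11: 11+6=17, 11+18=6
A + B = {4, 6, 8, 10, 15, 17, 20, 22}, so |A + B| = 8.
Verify: 8 ≥ 5? Yes ✓.

CD lower bound = 5, actual |A + B| = 8.


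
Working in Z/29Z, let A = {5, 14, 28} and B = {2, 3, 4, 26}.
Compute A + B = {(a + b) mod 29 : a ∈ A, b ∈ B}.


Work in Z/29Z: reduce every sum a + b modulo 29.
Enumerate all 12 pairs:
a = 5: 5+2=7, 5+3=8, 5+4=9, 5+26=2
a = 14: 14+2=16, 14+3=17, 14+4=18, 14+26=11
a = 28: 28+2=1, 28+3=2, 28+4=3, 28+26=25
Distinct residues collected: {1, 2, 3, 7, 8, 9, 11, 16, 17, 18, 25}
|A + B| = 11 (out of 29 total residues).

A + B = {1, 2, 3, 7, 8, 9, 11, 16, 17, 18, 25}


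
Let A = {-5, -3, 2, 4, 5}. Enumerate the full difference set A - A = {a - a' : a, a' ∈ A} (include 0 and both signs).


A - A = {a - a' : a, a' ∈ A}.
Compute a - a' for each ordered pair (a, a'):
a = -5: -5--5=0, -5--3=-2, -5-2=-7, -5-4=-9, -5-5=-10
a = -3: -3--5=2, -3--3=0, -3-2=-5, -3-4=-7, -3-5=-8
a = 2: 2--5=7, 2--3=5, 2-2=0, 2-4=-2, 2-5=-3
a = 4: 4--5=9, 4--3=7, 4-2=2, 4-4=0, 4-5=-1
a = 5: 5--5=10, 5--3=8, 5-2=3, 5-4=1, 5-5=0
Collecting distinct values (and noting 0 appears from a-a):
A - A = {-10, -9, -8, -7, -5, -3, -2, -1, 0, 1, 2, 3, 5, 7, 8, 9, 10}
|A - A| = 17

A - A = {-10, -9, -8, -7, -5, -3, -2, -1, 0, 1, 2, 3, 5, 7, 8, 9, 10}


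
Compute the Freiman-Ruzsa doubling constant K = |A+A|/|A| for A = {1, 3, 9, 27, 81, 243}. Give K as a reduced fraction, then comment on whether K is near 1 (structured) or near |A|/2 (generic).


|A| = 6.
Compute A + A by enumerating all 36 pairs.
A + A = {2, 4, 6, 10, 12, 18, 28, 30, 36, 54, 82, 84, 90, 108, 162, 244, 246, 252, 270, 324, 486}, so |A + A| = 21.
K = |A + A| / |A| = 21/6 = 7/2 ≈ 3.5000.
Reference: AP of size 6 gives K = 11/6 ≈ 1.8333; a fully generic set of size 6 gives K ≈ 3.5000.

|A| = 6, |A + A| = 21, K = 21/6 = 7/2.


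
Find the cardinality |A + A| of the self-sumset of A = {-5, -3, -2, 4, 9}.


A + A = {a + a' : a, a' ∈ A}; |A| = 5.
General bounds: 2|A| - 1 ≤ |A + A| ≤ |A|(|A|+1)/2, i.e. 9 ≤ |A + A| ≤ 15.
Lower bound 2|A|-1 is attained iff A is an arithmetic progression.
Enumerate sums a + a' for a ≤ a' (symmetric, so this suffices):
a = -5: -5+-5=-10, -5+-3=-8, -5+-2=-7, -5+4=-1, -5+9=4
a = -3: -3+-3=-6, -3+-2=-5, -3+4=1, -3+9=6
a = -2: -2+-2=-4, -2+4=2, -2+9=7
a = 4: 4+4=8, 4+9=13
a = 9: 9+9=18
Distinct sums: {-10, -8, -7, -6, -5, -4, -1, 1, 2, 4, 6, 7, 8, 13, 18}
|A + A| = 15

|A + A| = 15


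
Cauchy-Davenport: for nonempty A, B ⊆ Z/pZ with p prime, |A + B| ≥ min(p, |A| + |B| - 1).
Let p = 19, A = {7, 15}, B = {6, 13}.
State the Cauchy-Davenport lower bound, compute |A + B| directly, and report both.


Cauchy-Davenport: |A + B| ≥ min(p, |A| + |B| - 1) for A, B nonempty in Z/pZ.
|A| = 2, |B| = 2, p = 19.
CD lower bound = min(19, 2 + 2 - 1) = min(19, 3) = 3.
Compute A + B mod 19 directly:
a = 7: 7+6=13, 7+13=1
a = 15: 15+6=2, 15+13=9
A + B = {1, 2, 9, 13}, so |A + B| = 4.
Verify: 4 ≥ 3? Yes ✓.

CD lower bound = 3, actual |A + B| = 4.


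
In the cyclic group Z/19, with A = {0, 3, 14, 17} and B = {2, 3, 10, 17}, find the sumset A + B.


Work in Z/19Z: reduce every sum a + b modulo 19.
Enumerate all 16 pairs:
a = 0: 0+2=2, 0+3=3, 0+10=10, 0+17=17
a = 3: 3+2=5, 3+3=6, 3+10=13, 3+17=1
a = 14: 14+2=16, 14+3=17, 14+10=5, 14+17=12
a = 17: 17+2=0, 17+3=1, 17+10=8, 17+17=15
Distinct residues collected: {0, 1, 2, 3, 5, 6, 8, 10, 12, 13, 15, 16, 17}
|A + B| = 13 (out of 19 total residues).

A + B = {0, 1, 2, 3, 5, 6, 8, 10, 12, 13, 15, 16, 17}


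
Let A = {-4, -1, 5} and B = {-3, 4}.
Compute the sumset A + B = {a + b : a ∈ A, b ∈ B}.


A + B = {a + b : a ∈ A, b ∈ B}.
Enumerate all |A|·|B| = 3·2 = 6 pairs (a, b) and collect distinct sums.
a = -4: -4+-3=-7, -4+4=0
a = -1: -1+-3=-4, -1+4=3
a = 5: 5+-3=2, 5+4=9
Collecting distinct sums: A + B = {-7, -4, 0, 2, 3, 9}
|A + B| = 6

A + B = {-7, -4, 0, 2, 3, 9}


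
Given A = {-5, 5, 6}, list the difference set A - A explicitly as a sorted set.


A - A = {a - a' : a, a' ∈ A}.
Compute a - a' for each ordered pair (a, a'):
a = -5: -5--5=0, -5-5=-10, -5-6=-11
a = 5: 5--5=10, 5-5=0, 5-6=-1
a = 6: 6--5=11, 6-5=1, 6-6=0
Collecting distinct values (and noting 0 appears from a-a):
A - A = {-11, -10, -1, 0, 1, 10, 11}
|A - A| = 7

A - A = {-11, -10, -1, 0, 1, 10, 11}


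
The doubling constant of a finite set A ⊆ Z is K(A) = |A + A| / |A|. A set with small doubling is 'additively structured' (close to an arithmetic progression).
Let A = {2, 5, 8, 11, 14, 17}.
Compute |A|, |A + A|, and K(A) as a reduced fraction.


|A| = 6.
Compute A + A by enumerating all 36 pairs.
A + A = {4, 7, 10, 13, 16, 19, 22, 25, 28, 31, 34}, so |A + A| = 11.
K = |A + A| / |A| = 11/6 (already in lowest terms) ≈ 1.8333.
Reference: AP of size 6 gives K = 11/6 ≈ 1.8333; a fully generic set of size 6 gives K ≈ 3.5000.

|A| = 6, |A + A| = 11, K = 11/6.


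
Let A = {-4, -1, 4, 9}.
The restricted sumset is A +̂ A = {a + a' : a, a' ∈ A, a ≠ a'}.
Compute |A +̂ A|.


Restricted sumset: A +̂ A = {a + a' : a ∈ A, a' ∈ A, a ≠ a'}.
Equivalently, take A + A and drop any sum 2a that is achievable ONLY as a + a for a ∈ A (i.e. sums representable only with equal summands).
Enumerate pairs (a, a') with a < a' (symmetric, so each unordered pair gives one sum; this covers all a ≠ a'):
  -4 + -1 = -5
  -4 + 4 = 0
  -4 + 9 = 5
  -1 + 4 = 3
  -1 + 9 = 8
  4 + 9 = 13
Collected distinct sums: {-5, 0, 3, 5, 8, 13}
|A +̂ A| = 6
(Reference bound: |A +̂ A| ≥ 2|A| - 3 for |A| ≥ 2, with |A| = 4 giving ≥ 5.)

|A +̂ A| = 6


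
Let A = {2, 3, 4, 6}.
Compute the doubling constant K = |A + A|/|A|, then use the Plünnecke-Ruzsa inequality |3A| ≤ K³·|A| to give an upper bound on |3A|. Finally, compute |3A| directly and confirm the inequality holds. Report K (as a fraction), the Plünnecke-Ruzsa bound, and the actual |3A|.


|A| = 4.
Step 1: Compute A + A by enumerating all 16 pairs.
A + A = {4, 5, 6, 7, 8, 9, 10, 12}, so |A + A| = 8.
Step 2: Doubling constant K = |A + A|/|A| = 8/4 = 8/4 ≈ 2.0000.
Step 3: Plünnecke-Ruzsa gives |3A| ≤ K³·|A| = (2.0000)³ · 4 ≈ 32.0000.
Step 4: Compute 3A = A + A + A directly by enumerating all triples (a,b,c) ∈ A³; |3A| = 12.
Step 5: Check 12 ≤ 32.0000? Yes ✓.

K = 8/4, Plünnecke-Ruzsa bound K³|A| ≈ 32.0000, |3A| = 12, inequality holds.


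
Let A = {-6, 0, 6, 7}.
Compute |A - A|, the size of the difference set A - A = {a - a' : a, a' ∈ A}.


A - A = {a - a' : a, a' ∈ A}; |A| = 4.
Bounds: 2|A|-1 ≤ |A - A| ≤ |A|² - |A| + 1, i.e. 7 ≤ |A - A| ≤ 13.
Note: 0 ∈ A - A always (from a - a). The set is symmetric: if d ∈ A - A then -d ∈ A - A.
Enumerate nonzero differences d = a - a' with a > a' (then include -d):
Positive differences: {1, 6, 7, 12, 13}
Full difference set: {0} ∪ (positive diffs) ∪ (negative diffs).
|A - A| = 1 + 2·5 = 11 (matches direct enumeration: 11).

|A - A| = 11


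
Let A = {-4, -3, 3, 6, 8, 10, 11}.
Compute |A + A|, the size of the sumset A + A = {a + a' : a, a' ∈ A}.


A + A = {a + a' : a, a' ∈ A}; |A| = 7.
General bounds: 2|A| - 1 ≤ |A + A| ≤ |A|(|A|+1)/2, i.e. 13 ≤ |A + A| ≤ 28.
Lower bound 2|A|-1 is attained iff A is an arithmetic progression.
Enumerate sums a + a' for a ≤ a' (symmetric, so this suffices):
a = -4: -4+-4=-8, -4+-3=-7, -4+3=-1, -4+6=2, -4+8=4, -4+10=6, -4+11=7
a = -3: -3+-3=-6, -3+3=0, -3+6=3, -3+8=5, -3+10=7, -3+11=8
a = 3: 3+3=6, 3+6=9, 3+8=11, 3+10=13, 3+11=14
a = 6: 6+6=12, 6+8=14, 6+10=16, 6+11=17
a = 8: 8+8=16, 8+10=18, 8+11=19
a = 10: 10+10=20, 10+11=21
a = 11: 11+11=22
Distinct sums: {-8, -7, -6, -1, 0, 2, 3, 4, 5, 6, 7, 8, 9, 11, 12, 13, 14, 16, 17, 18, 19, 20, 21, 22}
|A + A| = 24

|A + A| = 24


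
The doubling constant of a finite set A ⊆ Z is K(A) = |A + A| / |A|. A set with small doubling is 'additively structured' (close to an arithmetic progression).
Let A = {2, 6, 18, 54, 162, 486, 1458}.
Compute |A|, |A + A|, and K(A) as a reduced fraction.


|A| = 7.
Compute A + A by enumerating all 49 pairs.
A + A = {4, 8, 12, 20, 24, 36, 56, 60, 72, 108, 164, 168, 180, 216, 324, 488, 492, 504, 540, 648, 972, 1460, 1464, 1476, 1512, 1620, 1944, 2916}, so |A + A| = 28.
K = |A + A| / |A| = 28/7 = 4/1 ≈ 4.0000.
Reference: AP of size 7 gives K = 13/7 ≈ 1.8571; a fully generic set of size 7 gives K ≈ 4.0000.

|A| = 7, |A + A| = 28, K = 28/7 = 4/1.


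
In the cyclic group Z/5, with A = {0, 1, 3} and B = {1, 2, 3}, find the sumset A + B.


Work in Z/5Z: reduce every sum a + b modulo 5.
Enumerate all 9 pairs:
a = 0: 0+1=1, 0+2=2, 0+3=3
a = 1: 1+1=2, 1+2=3, 1+3=4
a = 3: 3+1=4, 3+2=0, 3+3=1
Distinct residues collected: {0, 1, 2, 3, 4}
|A + B| = 5 (out of 5 total residues).

A + B = {0, 1, 2, 3, 4}


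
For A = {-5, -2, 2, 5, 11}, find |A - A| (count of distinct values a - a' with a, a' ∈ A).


A - A = {a - a' : a, a' ∈ A}; |A| = 5.
Bounds: 2|A|-1 ≤ |A - A| ≤ |A|² - |A| + 1, i.e. 9 ≤ |A - A| ≤ 21.
Note: 0 ∈ A - A always (from a - a). The set is symmetric: if d ∈ A - A then -d ∈ A - A.
Enumerate nonzero differences d = a - a' with a > a' (then include -d):
Positive differences: {3, 4, 6, 7, 9, 10, 13, 16}
Full difference set: {0} ∪ (positive diffs) ∪ (negative diffs).
|A - A| = 1 + 2·8 = 17 (matches direct enumeration: 17).

|A - A| = 17


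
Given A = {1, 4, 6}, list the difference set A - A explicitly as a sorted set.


A - A = {a - a' : a, a' ∈ A}.
Compute a - a' for each ordered pair (a, a'):
a = 1: 1-1=0, 1-4=-3, 1-6=-5
a = 4: 4-1=3, 4-4=0, 4-6=-2
a = 6: 6-1=5, 6-4=2, 6-6=0
Collecting distinct values (and noting 0 appears from a-a):
A - A = {-5, -3, -2, 0, 2, 3, 5}
|A - A| = 7

A - A = {-5, -3, -2, 0, 2, 3, 5}


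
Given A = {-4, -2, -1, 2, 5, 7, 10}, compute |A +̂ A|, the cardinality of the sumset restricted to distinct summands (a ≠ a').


Restricted sumset: A +̂ A = {a + a' : a ∈ A, a' ∈ A, a ≠ a'}.
Equivalently, take A + A and drop any sum 2a that is achievable ONLY as a + a for a ∈ A (i.e. sums representable only with equal summands).
Enumerate pairs (a, a') with a < a' (symmetric, so each unordered pair gives one sum; this covers all a ≠ a'):
  -4 + -2 = -6
  -4 + -1 = -5
  -4 + 2 = -2
  -4 + 5 = 1
  -4 + 7 = 3
  -4 + 10 = 6
  -2 + -1 = -3
  -2 + 2 = 0
  -2 + 5 = 3
  -2 + 7 = 5
  -2 + 10 = 8
  -1 + 2 = 1
  -1 + 5 = 4
  -1 + 7 = 6
  -1 + 10 = 9
  2 + 5 = 7
  2 + 7 = 9
  2 + 10 = 12
  5 + 7 = 12
  5 + 10 = 15
  7 + 10 = 17
Collected distinct sums: {-6, -5, -3, -2, 0, 1, 3, 4, 5, 6, 7, 8, 9, 12, 15, 17}
|A +̂ A| = 16
(Reference bound: |A +̂ A| ≥ 2|A| - 3 for |A| ≥ 2, with |A| = 7 giving ≥ 11.)

|A +̂ A| = 16


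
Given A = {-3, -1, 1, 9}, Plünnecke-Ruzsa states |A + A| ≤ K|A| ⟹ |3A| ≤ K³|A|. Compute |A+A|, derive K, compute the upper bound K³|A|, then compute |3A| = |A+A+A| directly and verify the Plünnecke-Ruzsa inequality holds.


|A| = 4.
Step 1: Compute A + A by enumerating all 16 pairs.
A + A = {-6, -4, -2, 0, 2, 6, 8, 10, 18}, so |A + A| = 9.
Step 2: Doubling constant K = |A + A|/|A| = 9/4 = 9/4 ≈ 2.2500.
Step 3: Plünnecke-Ruzsa gives |3A| ≤ K³·|A| = (2.2500)³ · 4 ≈ 45.5625.
Step 4: Compute 3A = A + A + A directly by enumerating all triples (a,b,c) ∈ A³; |3A| = 15.
Step 5: Check 15 ≤ 45.5625? Yes ✓.

K = 9/4, Plünnecke-Ruzsa bound K³|A| ≈ 45.5625, |3A| = 15, inequality holds.
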